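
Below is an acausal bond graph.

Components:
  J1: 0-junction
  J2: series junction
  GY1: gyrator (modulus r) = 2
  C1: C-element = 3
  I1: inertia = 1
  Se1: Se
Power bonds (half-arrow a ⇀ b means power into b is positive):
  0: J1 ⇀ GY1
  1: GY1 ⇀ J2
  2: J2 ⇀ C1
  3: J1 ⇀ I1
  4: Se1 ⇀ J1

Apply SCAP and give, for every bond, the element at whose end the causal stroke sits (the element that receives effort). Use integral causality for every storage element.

β0 stroke→GY1
β1 stroke→GY1
β2 stroke→J2
β3 stroke→I1
β4 stroke→J1

β4 stroke at J1  (Se1 (Se) sets effort on bond)
β0 stroke at GY1  (J1 effort already set via bond 4)
β3 stroke at I1  (J1 effort already set via bond 4)
β1 stroke at GY1  (through GY1, causality inverts; strokes same side of GY1)
β2 stroke at J2  (common-f at J2 fixed by 1)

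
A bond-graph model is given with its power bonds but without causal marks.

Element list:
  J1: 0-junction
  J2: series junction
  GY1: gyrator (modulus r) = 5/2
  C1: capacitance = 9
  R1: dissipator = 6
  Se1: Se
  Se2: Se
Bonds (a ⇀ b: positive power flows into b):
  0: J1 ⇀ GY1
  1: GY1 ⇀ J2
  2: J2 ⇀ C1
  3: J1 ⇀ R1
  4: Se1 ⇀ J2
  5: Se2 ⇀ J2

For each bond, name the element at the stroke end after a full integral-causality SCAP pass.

b4 stroke→J2  (source Se1 imposes e)
b5 stroke→J2  (Se2: effort source, stroke at far end)
b2 stroke→J2  (C1 integral (e out))
b1 stroke→GY1  (closing 1-jn rule on J2)
b0 stroke→GY1  (GY1 both-in/both-out from 1)
b3 stroke→J1  (J1: last free bond brings effort in)

β0 stroke→GY1
β1 stroke→GY1
β2 stroke→J2
β3 stroke→J1
β4 stroke→J2
β5 stroke→J2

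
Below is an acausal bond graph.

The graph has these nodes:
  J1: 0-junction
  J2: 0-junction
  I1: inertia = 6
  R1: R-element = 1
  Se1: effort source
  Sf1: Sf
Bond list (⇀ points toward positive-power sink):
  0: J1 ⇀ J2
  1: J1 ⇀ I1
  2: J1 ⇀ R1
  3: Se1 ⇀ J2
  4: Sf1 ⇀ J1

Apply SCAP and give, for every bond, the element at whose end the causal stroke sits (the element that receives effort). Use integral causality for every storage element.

β3 |J2  (Se1 (Se) sets effort on bond)
β4 |Sf1  (Sf1 fixes flow; stroke at Sf1)
β0 |J1  (J2: bond 3 brought effort, rest push out)
β1 |I1  (J1 effort already set via bond 0)
β2 |R1  (common-e at J1 fixed by 0)

b0 stroke→J1
b1 stroke→I1
b2 stroke→R1
b3 stroke→J2
b4 stroke→Sf1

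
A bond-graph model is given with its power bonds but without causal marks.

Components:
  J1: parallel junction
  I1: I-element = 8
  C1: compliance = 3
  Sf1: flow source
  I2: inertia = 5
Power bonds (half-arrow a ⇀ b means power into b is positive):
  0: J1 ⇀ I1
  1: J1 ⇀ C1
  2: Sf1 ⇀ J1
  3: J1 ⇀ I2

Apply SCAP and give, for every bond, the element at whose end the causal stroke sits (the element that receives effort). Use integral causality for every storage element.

b2 stroke at Sf1  (Sf1 (Sf) sets flow on bond)
b0 stroke at I1  (I1: I, integral causality)
b1 stroke at J1  (C1 outputs effort q/C1)
b3 stroke at I2  (J1: bond 1 brought effort, rest push out)

bond 0 →I1
bond 1 →J1
bond 2 →Sf1
bond 3 →I2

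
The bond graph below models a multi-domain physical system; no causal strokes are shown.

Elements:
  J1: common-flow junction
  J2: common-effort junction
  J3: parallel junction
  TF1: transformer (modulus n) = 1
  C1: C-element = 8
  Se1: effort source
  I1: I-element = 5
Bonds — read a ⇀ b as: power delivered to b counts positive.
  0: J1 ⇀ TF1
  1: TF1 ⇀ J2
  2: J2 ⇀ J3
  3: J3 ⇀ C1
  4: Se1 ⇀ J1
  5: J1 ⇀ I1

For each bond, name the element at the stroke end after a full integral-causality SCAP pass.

#0 stroke→J1
#1 stroke→TF1
#2 stroke→J2
#3 stroke→J3
#4 stroke→J1
#5 stroke→I1

bond 4 stroke at J1  (Se1 (Se) sets effort on bond)
bond 3 stroke at J3  (C1: C, integral causality)
bond 2 stroke at J2  (J3 effort already set via bond 3)
bond 1 stroke at TF1  (0-jn J2 has e-setter on 2)
bond 0 stroke at J1  (TF TF1: opposite of bond 1)
bond 5 stroke at I1  (closing 1-jn rule on J1)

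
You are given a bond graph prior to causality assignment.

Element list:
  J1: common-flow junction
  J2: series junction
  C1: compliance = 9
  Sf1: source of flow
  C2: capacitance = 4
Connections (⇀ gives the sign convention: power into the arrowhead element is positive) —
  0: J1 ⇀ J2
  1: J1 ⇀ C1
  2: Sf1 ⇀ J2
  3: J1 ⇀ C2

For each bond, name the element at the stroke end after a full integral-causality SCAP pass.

#0 stroke→J2
#1 stroke→J1
#2 stroke→Sf1
#3 stroke→J1

bond 2 stroke at Sf1  (source Sf1 imposes f)
bond 0 stroke at J2  (1-jn J2 has f-setter on 2)
bond 1 stroke at J1  (J1 flow already set via bond 0)
bond 3 stroke at J1  (1-jn J1 has f-setter on 0)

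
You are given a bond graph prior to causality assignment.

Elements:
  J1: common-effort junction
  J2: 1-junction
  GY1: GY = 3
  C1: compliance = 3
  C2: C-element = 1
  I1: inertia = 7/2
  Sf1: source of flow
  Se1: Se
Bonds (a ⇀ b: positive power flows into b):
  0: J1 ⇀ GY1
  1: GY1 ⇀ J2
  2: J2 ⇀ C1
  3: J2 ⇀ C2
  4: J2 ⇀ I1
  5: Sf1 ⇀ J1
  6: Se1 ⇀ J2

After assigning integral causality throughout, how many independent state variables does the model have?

3  (C1, C2, I1 all integral)

#5 stroke→Sf1  (source Sf1 imposes f)
#6 stroke→J2  (Se1 fixes effort; stroke away)
#0 stroke→J1  (closing 0-jn rule on J1)
#1 stroke→J2  (GY GY1: same side as bond 0)
#2 stroke→J2  (C1 integral (e out))
#3 stroke→J2  (C2: C, integral causality)
#4 stroke→I1  (J2: last free bond brings flow in)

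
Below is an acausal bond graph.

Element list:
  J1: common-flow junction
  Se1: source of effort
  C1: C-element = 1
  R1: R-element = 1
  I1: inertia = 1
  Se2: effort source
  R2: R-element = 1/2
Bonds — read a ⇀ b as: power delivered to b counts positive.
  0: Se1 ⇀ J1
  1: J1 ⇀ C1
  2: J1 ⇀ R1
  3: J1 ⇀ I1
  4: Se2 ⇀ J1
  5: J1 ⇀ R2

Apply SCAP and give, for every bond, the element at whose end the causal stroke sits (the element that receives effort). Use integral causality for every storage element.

bond 0 stroke at J1  (Se1 (Se) sets effort on bond)
bond 4 stroke at J1  (Se2: effort source, stroke at far end)
bond 1 stroke at J1  (C1 outputs effort q/C1)
bond 3 stroke at I1  (prefer integral on I1)
bond 2 stroke at J1  (common-f at J1 fixed by 3)
bond 5 stroke at J1  (J1 flow already set via bond 3)

bond 0 stroke at J1
bond 1 stroke at J1
bond 2 stroke at J1
bond 3 stroke at I1
bond 4 stroke at J1
bond 5 stroke at J1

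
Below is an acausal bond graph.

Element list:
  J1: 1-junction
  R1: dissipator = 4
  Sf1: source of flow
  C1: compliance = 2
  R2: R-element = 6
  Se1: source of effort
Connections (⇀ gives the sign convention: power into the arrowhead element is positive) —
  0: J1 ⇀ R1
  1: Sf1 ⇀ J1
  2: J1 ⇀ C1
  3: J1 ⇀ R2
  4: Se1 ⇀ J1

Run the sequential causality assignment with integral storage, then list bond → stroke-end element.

#0 stroke at J1
#1 stroke at Sf1
#2 stroke at J1
#3 stroke at J1
#4 stroke at J1

β1 |Sf1  (Sf1 (Sf) sets flow on bond)
β4 |J1  (Se1 (Se) sets effort on bond)
β0 |J1  (J1 flow already set via bond 1)
β2 |J1  (1-jn J1 has f-setter on 1)
β3 |J1  (J1 flow already set via bond 1)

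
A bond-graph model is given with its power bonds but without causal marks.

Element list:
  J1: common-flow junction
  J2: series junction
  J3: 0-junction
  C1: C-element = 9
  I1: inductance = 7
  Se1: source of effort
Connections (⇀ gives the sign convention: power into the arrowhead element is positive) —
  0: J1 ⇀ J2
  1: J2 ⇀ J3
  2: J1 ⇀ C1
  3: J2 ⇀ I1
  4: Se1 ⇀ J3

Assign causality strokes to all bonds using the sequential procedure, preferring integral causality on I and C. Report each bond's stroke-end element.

b4 stroke→J3  (Se1 fixes effort; stroke away)
b1 stroke→J2  (0-jn J3 has e-setter on 4)
b2 stroke→J1  (C1: C, integral causality)
b0 stroke→J2  (J1: last free bond brings flow in)
b3 stroke→I1  (closing 1-jn rule on J2)

bond 0 |J2
bond 1 |J2
bond 2 |J1
bond 3 |I1
bond 4 |J3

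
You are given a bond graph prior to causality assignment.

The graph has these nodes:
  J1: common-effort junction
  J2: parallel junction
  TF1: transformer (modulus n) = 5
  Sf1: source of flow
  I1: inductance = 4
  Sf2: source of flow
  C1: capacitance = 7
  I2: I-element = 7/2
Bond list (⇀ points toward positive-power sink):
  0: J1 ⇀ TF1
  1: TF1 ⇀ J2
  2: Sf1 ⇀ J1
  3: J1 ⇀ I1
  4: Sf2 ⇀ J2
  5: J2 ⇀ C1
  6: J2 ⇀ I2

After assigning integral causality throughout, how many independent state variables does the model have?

3  (C1, I1, I2 all integral)

β2 |Sf1  (source Sf1 imposes f)
β4 |Sf2  (Sf2 (Sf) sets flow on bond)
β3 |I1  (I1 outputs flow p/I1)
β0 |J1  (only one effort-in slot at J1)
β1 |TF1  (through TF1, causality passes straight; one stroke at TF1)
β5 |J2  (C1 integral (e out))
β6 |I2  (0-jn J2 has e-setter on 5)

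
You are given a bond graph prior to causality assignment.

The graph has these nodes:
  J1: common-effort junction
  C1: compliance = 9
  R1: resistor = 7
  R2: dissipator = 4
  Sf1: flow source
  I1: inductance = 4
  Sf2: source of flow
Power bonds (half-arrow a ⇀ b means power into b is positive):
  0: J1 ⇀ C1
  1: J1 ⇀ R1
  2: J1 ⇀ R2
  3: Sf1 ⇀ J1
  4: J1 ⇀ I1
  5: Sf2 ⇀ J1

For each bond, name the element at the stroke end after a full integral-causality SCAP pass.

b3 stroke→Sf1  (Sf1 (Sf) sets flow on bond)
b5 stroke→Sf2  (Sf2: flow source, stroke at near end)
b0 stroke→J1  (C1 integral (e out))
b1 stroke→R1  (common-e at J1 fixed by 0)
b2 stroke→R2  (0-jn J1 has e-setter on 0)
b4 stroke→I1  (J1: bond 0 brought effort, rest push out)

bond 0 |J1
bond 1 |R1
bond 2 |R2
bond 3 |Sf1
bond 4 |I1
bond 5 |Sf2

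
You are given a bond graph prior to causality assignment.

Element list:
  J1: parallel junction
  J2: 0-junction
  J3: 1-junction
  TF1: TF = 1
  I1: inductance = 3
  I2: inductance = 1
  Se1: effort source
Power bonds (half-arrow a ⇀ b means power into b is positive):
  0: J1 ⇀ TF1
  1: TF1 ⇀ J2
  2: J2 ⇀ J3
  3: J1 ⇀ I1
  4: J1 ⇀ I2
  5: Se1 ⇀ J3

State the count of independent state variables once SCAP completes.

#5 |J3  (Se1: effort source, stroke at far end)
#2 |J2  (closing 1-jn rule on J3)
#1 |TF1  (0-jn J2 has e-setter on 2)
#0 |J1  (through TF1, causality passes straight; one stroke at TF1)
#3 |I1  (J1 effort already set via bond 0)
#4 |I2  (J1 effort already set via bond 0)

2  (I1, I2 all integral)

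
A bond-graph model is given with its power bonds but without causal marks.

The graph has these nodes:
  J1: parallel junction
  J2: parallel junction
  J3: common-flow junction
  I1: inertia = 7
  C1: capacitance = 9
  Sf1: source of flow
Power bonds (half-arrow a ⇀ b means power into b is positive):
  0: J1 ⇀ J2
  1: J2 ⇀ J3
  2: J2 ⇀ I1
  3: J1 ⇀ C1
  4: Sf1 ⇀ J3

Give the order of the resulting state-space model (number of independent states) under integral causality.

bond 4 stroke→Sf1  (source Sf1 imposes f)
bond 1 stroke→J3  (1-jn J3 has f-setter on 4)
bond 2 stroke→I1  (prefer integral on I1)
bond 0 stroke→J2  (J2: last free bond brings effort in)
bond 3 stroke→J1  (only one effort-in slot at J1)

2  (C1, I1 all integral)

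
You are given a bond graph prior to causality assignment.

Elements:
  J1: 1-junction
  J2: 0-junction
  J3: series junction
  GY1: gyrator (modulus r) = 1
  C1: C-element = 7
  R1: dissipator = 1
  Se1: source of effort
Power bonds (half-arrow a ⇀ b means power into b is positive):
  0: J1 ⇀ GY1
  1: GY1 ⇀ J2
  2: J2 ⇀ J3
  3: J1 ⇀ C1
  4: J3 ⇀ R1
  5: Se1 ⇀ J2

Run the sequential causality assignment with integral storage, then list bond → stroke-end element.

bond 5 stroke→J2  (Se1: effort source, stroke at far end)
bond 1 stroke→GY1  (common-e at J2 fixed by 5)
bond 2 stroke→J3  (J2: bond 5 brought effort, rest push out)
bond 4 stroke→R1  (J3 needs exactly one f-in)
bond 0 stroke→GY1  (GY1: gyrator matches bond 1)
bond 3 stroke→J1  (1-jn J1 has f-setter on 0)

#0 stroke→GY1
#1 stroke→GY1
#2 stroke→J3
#3 stroke→J1
#4 stroke→R1
#5 stroke→J2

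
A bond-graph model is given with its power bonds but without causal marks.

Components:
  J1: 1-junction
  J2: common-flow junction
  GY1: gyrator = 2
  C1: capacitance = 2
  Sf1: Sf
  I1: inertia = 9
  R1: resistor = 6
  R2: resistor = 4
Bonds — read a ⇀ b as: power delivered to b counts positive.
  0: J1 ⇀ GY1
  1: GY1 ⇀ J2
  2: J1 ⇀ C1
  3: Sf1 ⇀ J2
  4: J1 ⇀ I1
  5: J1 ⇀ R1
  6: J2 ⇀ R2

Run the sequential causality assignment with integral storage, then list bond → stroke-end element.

b0 stroke→J1
b1 stroke→J2
b2 stroke→J1
b3 stroke→Sf1
b4 stroke→I1
b5 stroke→J1
b6 stroke→J2

b3 |Sf1  (source Sf1 imposes f)
b1 |J2  (1-jn J2 has f-setter on 3)
b6 |J2  (J2: bond 3 brought flow, rest push out)
b0 |J1  (GY1 both-in/both-out from 1)
b2 |J1  (prefer integral on C1)
b4 |I1  (I1 outputs flow p/I1)
b5 |J1  (J1 flow already set via bond 4)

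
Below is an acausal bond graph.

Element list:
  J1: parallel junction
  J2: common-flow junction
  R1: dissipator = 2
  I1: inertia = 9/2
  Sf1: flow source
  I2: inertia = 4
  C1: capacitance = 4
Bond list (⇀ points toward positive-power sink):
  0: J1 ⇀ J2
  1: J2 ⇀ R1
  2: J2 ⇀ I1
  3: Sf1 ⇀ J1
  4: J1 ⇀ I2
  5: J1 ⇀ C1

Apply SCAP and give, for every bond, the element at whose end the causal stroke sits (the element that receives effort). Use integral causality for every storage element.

b3 stroke→Sf1  (Sf1 (Sf) sets flow on bond)
b2 stroke→I1  (I1 integral (f out))
b0 stroke→J2  (1-jn J2 has f-setter on 2)
b1 stroke→J2  (J2 flow already set via bond 2)
b4 stroke→I2  (prefer integral on I2)
b5 stroke→J1  (closing 0-jn rule on J1)

β0 stroke→J2
β1 stroke→J2
β2 stroke→I1
β3 stroke→Sf1
β4 stroke→I2
β5 stroke→J1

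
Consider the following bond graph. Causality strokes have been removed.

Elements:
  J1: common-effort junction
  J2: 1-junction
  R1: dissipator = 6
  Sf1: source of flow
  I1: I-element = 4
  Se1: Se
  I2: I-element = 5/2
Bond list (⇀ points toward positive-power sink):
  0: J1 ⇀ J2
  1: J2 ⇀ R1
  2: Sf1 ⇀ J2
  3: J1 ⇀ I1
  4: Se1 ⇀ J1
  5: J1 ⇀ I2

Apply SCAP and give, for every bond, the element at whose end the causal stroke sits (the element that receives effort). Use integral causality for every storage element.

β2 →Sf1  (source Sf1 imposes f)
β4 →J1  (Se1 (Se) sets effort on bond)
β0 →J2  (common-e at J1 fixed by 4)
β3 →I1  (common-e at J1 fixed by 4)
β5 →I2  (J1: bond 4 brought effort, rest push out)
β1 →J2  (1-jn J2 has f-setter on 2)

bond 0 stroke at J2
bond 1 stroke at J2
bond 2 stroke at Sf1
bond 3 stroke at I1
bond 4 stroke at J1
bond 5 stroke at I2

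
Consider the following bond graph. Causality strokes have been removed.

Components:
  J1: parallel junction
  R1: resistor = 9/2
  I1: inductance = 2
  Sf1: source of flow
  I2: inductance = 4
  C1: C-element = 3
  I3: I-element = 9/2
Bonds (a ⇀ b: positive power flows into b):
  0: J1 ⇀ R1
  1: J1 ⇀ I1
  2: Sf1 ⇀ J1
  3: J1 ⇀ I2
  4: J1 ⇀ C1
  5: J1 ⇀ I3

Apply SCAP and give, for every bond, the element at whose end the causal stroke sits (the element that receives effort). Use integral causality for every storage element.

b2 stroke→Sf1  (source Sf1 imposes f)
b1 stroke→I1  (I1: I, integral causality)
b3 stroke→I2  (prefer integral on I2)
b4 stroke→J1  (C1 integral (e out))
b0 stroke→R1  (J1: bond 4 brought effort, rest push out)
b5 stroke→I3  (0-jn J1 has e-setter on 4)

#0 |R1
#1 |I1
#2 |Sf1
#3 |I2
#4 |J1
#5 |I3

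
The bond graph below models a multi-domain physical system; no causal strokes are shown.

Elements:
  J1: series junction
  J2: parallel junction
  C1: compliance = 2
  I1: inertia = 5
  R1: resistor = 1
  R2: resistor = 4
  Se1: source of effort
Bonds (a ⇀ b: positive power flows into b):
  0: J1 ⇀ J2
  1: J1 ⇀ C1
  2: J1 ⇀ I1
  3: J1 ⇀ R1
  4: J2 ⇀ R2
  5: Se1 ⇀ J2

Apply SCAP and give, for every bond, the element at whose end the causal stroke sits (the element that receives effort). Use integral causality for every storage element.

b0 stroke→J1
b1 stroke→J1
b2 stroke→I1
b3 stroke→J1
b4 stroke→R2
b5 stroke→J2

b5 stroke at J2  (Se1 fixes effort; stroke away)
b0 stroke at J1  (J2: bond 5 brought effort, rest push out)
b4 stroke at R2  (0-jn J2 has e-setter on 5)
b1 stroke at J1  (C1 integral (e out))
b2 stroke at I1  (prefer integral on I1)
b3 stroke at J1  (J1 flow already set via bond 2)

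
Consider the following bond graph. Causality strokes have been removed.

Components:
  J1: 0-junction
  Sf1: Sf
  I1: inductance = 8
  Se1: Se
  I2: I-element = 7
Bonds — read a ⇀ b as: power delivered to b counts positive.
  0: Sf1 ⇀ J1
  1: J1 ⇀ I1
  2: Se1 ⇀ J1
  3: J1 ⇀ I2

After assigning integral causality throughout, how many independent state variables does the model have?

β0 →Sf1  (source Sf1 imposes f)
β2 →J1  (Se1: effort source, stroke at far end)
β1 →I1  (J1 effort already set via bond 2)
β3 →I2  (common-e at J1 fixed by 2)

2  (I1, I2 all integral)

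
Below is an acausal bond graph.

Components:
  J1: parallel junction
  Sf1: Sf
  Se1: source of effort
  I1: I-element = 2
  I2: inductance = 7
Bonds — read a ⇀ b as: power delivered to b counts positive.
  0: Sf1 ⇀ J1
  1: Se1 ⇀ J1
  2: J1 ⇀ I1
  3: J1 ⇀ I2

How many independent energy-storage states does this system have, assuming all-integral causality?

2  (I1, I2 all integral)

b0 →Sf1  (Sf1: flow source, stroke at near end)
b1 →J1  (Se1: effort source, stroke at far end)
b2 →I1  (J1 effort already set via bond 1)
b3 →I2  (common-e at J1 fixed by 1)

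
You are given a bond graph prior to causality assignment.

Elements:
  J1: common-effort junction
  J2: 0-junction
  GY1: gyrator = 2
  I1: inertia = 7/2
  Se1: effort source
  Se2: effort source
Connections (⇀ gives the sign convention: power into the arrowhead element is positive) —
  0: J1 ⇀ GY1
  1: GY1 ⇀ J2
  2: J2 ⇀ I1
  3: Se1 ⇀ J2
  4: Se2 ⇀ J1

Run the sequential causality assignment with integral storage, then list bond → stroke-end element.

b0 stroke→GY1
b1 stroke→GY1
b2 stroke→I1
b3 stroke→J2
b4 stroke→J1

#3 |J2  (source Se1 imposes e)
#4 |J1  (Se2 fixes effort; stroke away)
#0 |GY1  (J1: bond 4 brought effort, rest push out)
#1 |GY1  (common-e at J2 fixed by 3)
#2 |I1  (J2: bond 3 brought effort, rest push out)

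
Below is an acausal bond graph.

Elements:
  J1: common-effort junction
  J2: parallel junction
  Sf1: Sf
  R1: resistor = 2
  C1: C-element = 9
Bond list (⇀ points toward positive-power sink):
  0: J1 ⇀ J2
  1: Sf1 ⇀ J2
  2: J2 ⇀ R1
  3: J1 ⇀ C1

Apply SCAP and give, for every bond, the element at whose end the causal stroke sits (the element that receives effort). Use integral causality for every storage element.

b1 stroke→Sf1  (Sf1 (Sf) sets flow on bond)
b3 stroke→J1  (C1 outputs effort q/C1)
b0 stroke→J2  (J1 effort already set via bond 3)
b2 stroke→R1  (common-e at J2 fixed by 0)

bond 0 →J2
bond 1 →Sf1
bond 2 →R1
bond 3 →J1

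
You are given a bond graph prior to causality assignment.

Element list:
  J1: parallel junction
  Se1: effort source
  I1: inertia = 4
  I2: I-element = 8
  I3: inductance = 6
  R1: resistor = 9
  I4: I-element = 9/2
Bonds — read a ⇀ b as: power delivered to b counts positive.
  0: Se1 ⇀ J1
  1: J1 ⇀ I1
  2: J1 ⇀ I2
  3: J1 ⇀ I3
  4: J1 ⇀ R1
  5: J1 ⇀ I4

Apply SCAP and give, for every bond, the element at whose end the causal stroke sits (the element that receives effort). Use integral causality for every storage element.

bond 0 stroke→J1
bond 1 stroke→I1
bond 2 stroke→I2
bond 3 stroke→I3
bond 4 stroke→R1
bond 5 stroke→I4

β0 stroke at J1  (Se1 fixes effort; stroke away)
β1 stroke at I1  (0-jn J1 has e-setter on 0)
β2 stroke at I2  (0-jn J1 has e-setter on 0)
β3 stroke at I3  (J1: bond 0 brought effort, rest push out)
β4 stroke at R1  (J1 effort already set via bond 0)
β5 stroke at I4  (J1 effort already set via bond 0)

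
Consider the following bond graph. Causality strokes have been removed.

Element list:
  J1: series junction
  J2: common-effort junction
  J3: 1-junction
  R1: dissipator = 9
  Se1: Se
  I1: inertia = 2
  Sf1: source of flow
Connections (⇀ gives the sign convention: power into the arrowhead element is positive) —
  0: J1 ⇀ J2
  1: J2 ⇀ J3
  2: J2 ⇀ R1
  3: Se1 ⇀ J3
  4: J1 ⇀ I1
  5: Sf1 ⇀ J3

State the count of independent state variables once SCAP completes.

β3 stroke→J3  (Se1 (Se) sets effort on bond)
β5 stroke→Sf1  (Sf1 fixes flow; stroke at Sf1)
β1 stroke→J3  (J3 flow already set via bond 5)
β4 stroke→I1  (I1: I, integral causality)
β0 stroke→J1  (J1: bond 4 brought flow, rest push out)
β2 stroke→J2  (J2 needs exactly one e-in)

1  (I1 all integral)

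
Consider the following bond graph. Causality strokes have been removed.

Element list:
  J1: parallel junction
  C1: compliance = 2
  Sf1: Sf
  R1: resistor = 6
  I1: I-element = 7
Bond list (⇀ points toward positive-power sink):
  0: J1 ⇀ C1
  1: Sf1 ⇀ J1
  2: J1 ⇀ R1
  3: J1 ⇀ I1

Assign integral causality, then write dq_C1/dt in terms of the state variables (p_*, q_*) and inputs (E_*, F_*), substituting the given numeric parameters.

dq_C1/dt = F_Sf1 - p_I1/7 - q_C1/12

b1 →Sf1  (source Sf1 imposes f)
b0 →J1  (prefer integral on C1)
b2 →R1  (common-e at J1 fixed by 0)
b3 →I1  (J1: bond 0 brought effort, rest push out)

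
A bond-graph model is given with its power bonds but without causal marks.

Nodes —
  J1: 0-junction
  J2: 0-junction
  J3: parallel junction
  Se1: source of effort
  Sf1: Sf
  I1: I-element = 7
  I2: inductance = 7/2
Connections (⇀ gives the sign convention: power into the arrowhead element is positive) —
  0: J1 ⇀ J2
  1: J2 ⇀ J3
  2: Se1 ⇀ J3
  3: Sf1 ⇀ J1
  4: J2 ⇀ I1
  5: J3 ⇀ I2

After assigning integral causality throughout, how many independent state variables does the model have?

β2 stroke at J3  (Se1 (Se) sets effort on bond)
β3 stroke at Sf1  (Sf1: flow source, stroke at near end)
β0 stroke at J1  (J1 needs exactly one e-in)
β1 stroke at J2  (J3 effort already set via bond 2)
β5 stroke at I2  (J3: bond 2 brought effort, rest push out)
β4 stroke at I1  (J2 effort already set via bond 1)

2  (I1, I2 all integral)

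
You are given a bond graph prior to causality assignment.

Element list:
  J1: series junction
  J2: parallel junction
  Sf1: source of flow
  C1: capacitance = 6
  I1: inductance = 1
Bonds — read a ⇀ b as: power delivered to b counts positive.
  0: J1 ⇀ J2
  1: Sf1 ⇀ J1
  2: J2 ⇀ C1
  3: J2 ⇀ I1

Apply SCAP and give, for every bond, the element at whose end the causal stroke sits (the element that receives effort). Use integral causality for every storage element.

#1 |Sf1  (Sf1: flow source, stroke at near end)
#0 |J1  (J1 flow already set via bond 1)
#2 |J2  (C1: C, integral causality)
#3 |I1  (0-jn J2 has e-setter on 2)

b0 stroke→J1
b1 stroke→Sf1
b2 stroke→J2
b3 stroke→I1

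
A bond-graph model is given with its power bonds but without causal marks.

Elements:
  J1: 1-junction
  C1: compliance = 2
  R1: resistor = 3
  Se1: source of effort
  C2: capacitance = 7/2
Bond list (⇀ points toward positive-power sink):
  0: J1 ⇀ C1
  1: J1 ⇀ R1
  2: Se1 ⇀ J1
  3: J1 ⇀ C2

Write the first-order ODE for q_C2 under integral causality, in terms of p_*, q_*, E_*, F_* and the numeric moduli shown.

dq_C2/dt = E_Se1/3 - q_C1/6 - 2*q_C2/21

bond 2 stroke→J1  (Se1: effort source, stroke at far end)
bond 0 stroke→J1  (C1: C, integral causality)
bond 3 stroke→J1  (C2 outputs effort q/C2)
bond 1 stroke→R1  (J1: last free bond brings flow in)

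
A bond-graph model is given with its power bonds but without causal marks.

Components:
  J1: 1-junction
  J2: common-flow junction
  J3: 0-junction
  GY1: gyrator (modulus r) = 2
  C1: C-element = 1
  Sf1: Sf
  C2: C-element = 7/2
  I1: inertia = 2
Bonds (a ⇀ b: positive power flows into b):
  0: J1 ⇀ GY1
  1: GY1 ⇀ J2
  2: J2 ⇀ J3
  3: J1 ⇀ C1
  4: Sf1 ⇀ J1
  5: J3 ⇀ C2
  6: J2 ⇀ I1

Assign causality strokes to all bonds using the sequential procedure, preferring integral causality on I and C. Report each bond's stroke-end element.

bond 4 |Sf1  (Sf1 fixes flow; stroke at Sf1)
bond 0 |J1  (J1 flow already set via bond 4)
bond 3 |J1  (1-jn J1 has f-setter on 4)
bond 1 |J2  (GY1 both-in/both-out from 0)
bond 5 |J3  (C2: C, integral causality)
bond 2 |J2  (J3: bond 5 brought effort, rest push out)
bond 6 |I1  (only one flow-in slot at J2)

b0 →J1
b1 →J2
b2 →J2
b3 →J1
b4 →Sf1
b5 →J3
b6 →I1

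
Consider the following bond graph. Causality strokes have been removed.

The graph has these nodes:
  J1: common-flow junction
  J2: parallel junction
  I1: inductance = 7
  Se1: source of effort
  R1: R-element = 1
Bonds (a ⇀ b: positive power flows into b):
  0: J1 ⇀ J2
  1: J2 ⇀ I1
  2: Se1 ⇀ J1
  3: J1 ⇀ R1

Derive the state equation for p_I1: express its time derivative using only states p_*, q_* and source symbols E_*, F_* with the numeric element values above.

β2 →J1  (Se1 (Se) sets effort on bond)
β1 →I1  (I1: I, integral causality)
β0 →J2  (only one effort-in slot at J2)
β3 →J1  (1-jn J1 has f-setter on 0)

dp_I1/dt = E_Se1 - p_I1/7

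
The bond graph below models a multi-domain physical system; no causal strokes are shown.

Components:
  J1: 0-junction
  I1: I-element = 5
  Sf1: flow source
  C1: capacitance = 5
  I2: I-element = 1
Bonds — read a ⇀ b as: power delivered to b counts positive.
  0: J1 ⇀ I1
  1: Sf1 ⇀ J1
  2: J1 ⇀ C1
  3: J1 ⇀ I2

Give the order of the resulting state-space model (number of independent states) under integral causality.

3  (C1, I1, I2 all integral)

#1 stroke→Sf1  (Sf1 (Sf) sets flow on bond)
#0 stroke→I1  (I1 outputs flow p/I1)
#2 stroke→J1  (C1 outputs effort q/C1)
#3 stroke→I2  (J1: bond 2 brought effort, rest push out)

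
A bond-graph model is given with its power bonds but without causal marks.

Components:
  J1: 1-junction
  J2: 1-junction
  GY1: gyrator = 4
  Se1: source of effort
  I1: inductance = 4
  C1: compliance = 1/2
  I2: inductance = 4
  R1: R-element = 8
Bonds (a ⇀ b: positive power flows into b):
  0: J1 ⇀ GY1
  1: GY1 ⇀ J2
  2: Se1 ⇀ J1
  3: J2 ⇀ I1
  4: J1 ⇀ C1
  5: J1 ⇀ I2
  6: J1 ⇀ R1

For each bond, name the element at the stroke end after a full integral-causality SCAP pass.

β0 stroke→J1
β1 stroke→J2
β2 stroke→J1
β3 stroke→I1
β4 stroke→J1
β5 stroke→I2
β6 stroke→J1

#2 stroke→J1  (Se1 fixes effort; stroke away)
#3 stroke→I1  (I1 outputs flow p/I1)
#1 stroke→J2  (1-jn J2 has f-setter on 3)
#0 stroke→J1  (GY1: gyrator matches bond 1)
#4 stroke→J1  (C1 outputs effort q/C1)
#5 stroke→I2  (I2: I, integral causality)
#6 stroke→J1  (1-jn J1 has f-setter on 5)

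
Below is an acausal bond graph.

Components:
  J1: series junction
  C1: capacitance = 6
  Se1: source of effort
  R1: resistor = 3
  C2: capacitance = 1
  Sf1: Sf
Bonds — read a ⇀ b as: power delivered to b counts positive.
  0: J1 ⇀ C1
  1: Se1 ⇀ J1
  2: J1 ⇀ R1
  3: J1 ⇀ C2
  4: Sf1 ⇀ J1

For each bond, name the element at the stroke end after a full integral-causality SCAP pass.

bond 0 stroke at J1
bond 1 stroke at J1
bond 2 stroke at J1
bond 3 stroke at J1
bond 4 stroke at Sf1

#1 |J1  (Se1: effort source, stroke at far end)
#4 |Sf1  (source Sf1 imposes f)
#0 |J1  (J1 flow already set via bond 4)
#2 |J1  (common-f at J1 fixed by 4)
#3 |J1  (1-jn J1 has f-setter on 4)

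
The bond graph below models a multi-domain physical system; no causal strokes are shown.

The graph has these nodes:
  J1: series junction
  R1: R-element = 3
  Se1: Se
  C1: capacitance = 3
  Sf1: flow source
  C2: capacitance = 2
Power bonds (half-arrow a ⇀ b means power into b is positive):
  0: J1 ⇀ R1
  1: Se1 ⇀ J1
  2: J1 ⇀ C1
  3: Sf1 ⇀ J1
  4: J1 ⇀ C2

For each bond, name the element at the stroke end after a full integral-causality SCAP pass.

bond 0 |J1
bond 1 |J1
bond 2 |J1
bond 3 |Sf1
bond 4 |J1

#1 →J1  (source Se1 imposes e)
#3 →Sf1  (source Sf1 imposes f)
#0 →J1  (J1: bond 3 brought flow, rest push out)
#2 →J1  (J1: bond 3 brought flow, rest push out)
#4 →J1  (common-f at J1 fixed by 3)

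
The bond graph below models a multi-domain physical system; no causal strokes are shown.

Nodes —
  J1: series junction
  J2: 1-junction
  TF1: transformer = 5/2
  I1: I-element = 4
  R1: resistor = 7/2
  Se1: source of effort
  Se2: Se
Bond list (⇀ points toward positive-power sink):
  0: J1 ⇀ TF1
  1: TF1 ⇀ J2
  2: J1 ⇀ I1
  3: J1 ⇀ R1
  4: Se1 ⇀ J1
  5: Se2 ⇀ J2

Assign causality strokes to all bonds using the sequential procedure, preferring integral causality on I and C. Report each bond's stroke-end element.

β4 stroke→J1  (Se1: effort source, stroke at far end)
β5 stroke→J2  (Se2 fixes effort; stroke away)
β1 stroke→TF1  (only one flow-in slot at J2)
β0 stroke→J1  (TF1 one-in-one-out from 1)
β2 stroke→I1  (I1 outputs flow p/I1)
β3 stroke→J1  (1-jn J1 has f-setter on 2)

β0 →J1
β1 →TF1
β2 →I1
β3 →J1
β4 →J1
β5 →J2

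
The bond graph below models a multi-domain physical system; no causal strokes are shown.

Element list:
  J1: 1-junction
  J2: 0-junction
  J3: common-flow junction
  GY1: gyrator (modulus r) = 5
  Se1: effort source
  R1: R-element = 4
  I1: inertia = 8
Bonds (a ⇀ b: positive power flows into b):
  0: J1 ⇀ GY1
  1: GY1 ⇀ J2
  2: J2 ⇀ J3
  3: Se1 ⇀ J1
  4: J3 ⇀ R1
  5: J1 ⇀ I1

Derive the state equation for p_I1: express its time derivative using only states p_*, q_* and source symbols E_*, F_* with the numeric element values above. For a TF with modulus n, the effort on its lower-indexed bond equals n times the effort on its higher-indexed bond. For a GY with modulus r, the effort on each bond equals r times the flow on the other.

dp_I1/dt = E_Se1 - 25*p_I1/32

bond 3 |J1  (Se1 (Se) sets effort on bond)
bond 5 |I1  (I1 integral (f out))
bond 0 |J1  (J1: bond 5 brought flow, rest push out)
bond 1 |J2  (GY1: gyrator matches bond 0)
bond 2 |J3  (common-e at J2 fixed by 1)
bond 4 |R1  (J3 needs exactly one f-in)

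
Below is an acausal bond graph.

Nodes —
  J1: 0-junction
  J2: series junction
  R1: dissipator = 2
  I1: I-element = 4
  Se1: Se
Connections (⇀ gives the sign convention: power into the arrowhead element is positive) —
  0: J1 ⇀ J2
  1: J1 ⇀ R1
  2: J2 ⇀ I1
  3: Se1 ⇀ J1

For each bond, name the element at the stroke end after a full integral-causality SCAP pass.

#3 |J1  (source Se1 imposes e)
#0 |J2  (0-jn J1 has e-setter on 3)
#1 |R1  (J1: bond 3 brought effort, rest push out)
#2 |I1  (only one flow-in slot at J2)

bond 0 stroke at J2
bond 1 stroke at R1
bond 2 stroke at I1
bond 3 stroke at J1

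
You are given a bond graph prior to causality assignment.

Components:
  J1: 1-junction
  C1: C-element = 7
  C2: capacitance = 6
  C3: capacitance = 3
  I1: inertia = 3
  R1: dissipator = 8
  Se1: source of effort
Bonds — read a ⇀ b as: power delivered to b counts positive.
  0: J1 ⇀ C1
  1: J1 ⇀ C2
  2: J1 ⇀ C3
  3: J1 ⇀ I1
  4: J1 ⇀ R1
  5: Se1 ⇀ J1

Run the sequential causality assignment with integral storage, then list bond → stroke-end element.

#0 stroke at J1
#1 stroke at J1
#2 stroke at J1
#3 stroke at I1
#4 stroke at J1
#5 stroke at J1

b5 →J1  (Se1: effort source, stroke at far end)
b0 →J1  (C1: C, integral causality)
b1 →J1  (C2: C, integral causality)
b2 →J1  (C3: C, integral causality)
b3 →I1  (I1 outputs flow p/I1)
b4 →J1  (common-f at J1 fixed by 3)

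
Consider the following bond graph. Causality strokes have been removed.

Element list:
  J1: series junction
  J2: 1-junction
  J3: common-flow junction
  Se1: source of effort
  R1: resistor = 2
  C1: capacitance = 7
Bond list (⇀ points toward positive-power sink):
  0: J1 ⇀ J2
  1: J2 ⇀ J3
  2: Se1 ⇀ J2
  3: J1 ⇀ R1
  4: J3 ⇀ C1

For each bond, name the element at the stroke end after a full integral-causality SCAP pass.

#0 |J1
#1 |J2
#2 |J2
#3 |R1
#4 |J3

β2 stroke at J2  (source Se1 imposes e)
β4 stroke at J3  (C1 outputs effort q/C1)
β1 stroke at J2  (only one flow-in slot at J3)
β0 stroke at J1  (J2: last free bond brings flow in)
β3 stroke at R1  (J1: last free bond brings flow in)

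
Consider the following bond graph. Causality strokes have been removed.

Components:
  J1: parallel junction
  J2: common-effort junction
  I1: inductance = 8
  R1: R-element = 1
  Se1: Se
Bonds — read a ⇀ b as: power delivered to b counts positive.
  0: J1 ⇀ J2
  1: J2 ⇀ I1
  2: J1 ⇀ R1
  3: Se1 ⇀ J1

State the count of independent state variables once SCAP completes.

1  (I1 all integral)

b3 stroke→J1  (Se1 (Se) sets effort on bond)
b0 stroke→J2  (common-e at J1 fixed by 3)
b2 stroke→R1  (J1: bond 3 brought effort, rest push out)
b1 stroke→I1  (J2: bond 0 brought effort, rest push out)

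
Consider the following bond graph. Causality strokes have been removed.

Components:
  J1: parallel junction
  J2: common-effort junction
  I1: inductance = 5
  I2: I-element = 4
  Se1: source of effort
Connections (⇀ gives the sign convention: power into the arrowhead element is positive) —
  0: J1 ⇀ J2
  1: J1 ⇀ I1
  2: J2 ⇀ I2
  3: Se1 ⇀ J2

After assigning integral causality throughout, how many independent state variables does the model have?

b3 |J2  (Se1: effort source, stroke at far end)
b0 |J1  (common-e at J2 fixed by 3)
b2 |I2  (J2: bond 3 brought effort, rest push out)
b1 |I1  (J1 effort already set via bond 0)

2  (I1, I2 all integral)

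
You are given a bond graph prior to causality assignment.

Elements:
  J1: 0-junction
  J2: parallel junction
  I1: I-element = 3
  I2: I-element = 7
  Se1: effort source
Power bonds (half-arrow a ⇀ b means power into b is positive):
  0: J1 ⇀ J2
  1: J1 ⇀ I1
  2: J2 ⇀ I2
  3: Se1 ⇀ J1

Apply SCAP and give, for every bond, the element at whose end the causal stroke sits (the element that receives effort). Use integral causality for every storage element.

bond 0 stroke at J2
bond 1 stroke at I1
bond 2 stroke at I2
bond 3 stroke at J1

b3 |J1  (source Se1 imposes e)
b0 |J2  (0-jn J1 has e-setter on 3)
b1 |I1  (J1 effort already set via bond 3)
b2 |I2  (0-jn J2 has e-setter on 0)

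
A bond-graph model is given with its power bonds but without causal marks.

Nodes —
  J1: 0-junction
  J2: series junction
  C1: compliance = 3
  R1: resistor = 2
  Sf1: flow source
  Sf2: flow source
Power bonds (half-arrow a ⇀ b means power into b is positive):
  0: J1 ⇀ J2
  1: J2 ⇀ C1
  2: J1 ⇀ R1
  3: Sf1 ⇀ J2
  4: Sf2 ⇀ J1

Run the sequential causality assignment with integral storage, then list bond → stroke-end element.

bond 0 |J2
bond 1 |J2
bond 2 |J1
bond 3 |Sf1
bond 4 |Sf2

bond 3 stroke→Sf1  (source Sf1 imposes f)
bond 4 stroke→Sf2  (source Sf2 imposes f)
bond 0 stroke→J2  (J2 flow already set via bond 3)
bond 1 stroke→J2  (J2: bond 3 brought flow, rest push out)
bond 2 stroke→J1  (closing 0-jn rule on J1)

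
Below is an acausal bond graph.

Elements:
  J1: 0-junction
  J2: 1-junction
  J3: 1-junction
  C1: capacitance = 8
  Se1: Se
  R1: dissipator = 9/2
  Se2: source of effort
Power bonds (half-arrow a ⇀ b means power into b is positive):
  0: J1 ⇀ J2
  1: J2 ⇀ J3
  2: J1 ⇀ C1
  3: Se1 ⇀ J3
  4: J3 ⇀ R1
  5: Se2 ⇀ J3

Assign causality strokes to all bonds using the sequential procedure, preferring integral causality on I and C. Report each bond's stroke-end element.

#0 stroke→J2
#1 stroke→J3
#2 stroke→J1
#3 stroke→J3
#4 stroke→R1
#5 stroke→J3

#3 stroke at J3  (Se1 fixes effort; stroke away)
#5 stroke at J3  (Se2: effort source, stroke at far end)
#2 stroke at J1  (C1 integral (e out))
#0 stroke at J2  (J1: bond 2 brought effort, rest push out)
#1 stroke at J3  (J2: last free bond brings flow in)
#4 stroke at R1  (J3: last free bond brings flow in)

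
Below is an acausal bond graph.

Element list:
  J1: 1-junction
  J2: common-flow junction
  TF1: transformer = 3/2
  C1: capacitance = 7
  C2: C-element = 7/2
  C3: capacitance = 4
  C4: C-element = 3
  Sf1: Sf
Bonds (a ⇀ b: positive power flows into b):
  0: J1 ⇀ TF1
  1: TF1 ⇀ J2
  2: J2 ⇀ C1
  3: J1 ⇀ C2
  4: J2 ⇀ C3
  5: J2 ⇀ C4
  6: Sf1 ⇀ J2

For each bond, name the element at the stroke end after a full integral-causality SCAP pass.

β6 stroke→Sf1  (source Sf1 imposes f)
β1 stroke→J2  (1-jn J2 has f-setter on 6)
β2 stroke→J2  (common-f at J2 fixed by 6)
β4 stroke→J2  (1-jn J2 has f-setter on 6)
β5 stroke→J2  (J2: bond 6 brought flow, rest push out)
β0 stroke→TF1  (through TF1, causality passes straight; one stroke at TF1)
β3 stroke→J1  (J1 flow already set via bond 0)

bond 0 |TF1
bond 1 |J2
bond 2 |J2
bond 3 |J1
bond 4 |J2
bond 5 |J2
bond 6 |Sf1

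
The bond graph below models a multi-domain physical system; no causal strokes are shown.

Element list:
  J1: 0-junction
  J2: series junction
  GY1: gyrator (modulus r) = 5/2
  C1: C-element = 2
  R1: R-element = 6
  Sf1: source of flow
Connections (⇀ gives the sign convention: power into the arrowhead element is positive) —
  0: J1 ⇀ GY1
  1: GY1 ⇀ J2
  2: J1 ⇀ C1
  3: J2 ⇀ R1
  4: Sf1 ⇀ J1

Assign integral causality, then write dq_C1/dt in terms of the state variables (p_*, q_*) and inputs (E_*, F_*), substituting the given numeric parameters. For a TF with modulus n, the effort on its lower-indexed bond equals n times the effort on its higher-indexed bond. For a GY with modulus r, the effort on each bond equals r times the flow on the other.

dq_C1/dt = F_Sf1 - 12*q_C1/25

bond 4 →Sf1  (Sf1 fixes flow; stroke at Sf1)
bond 2 →J1  (C1 outputs effort q/C1)
bond 0 →GY1  (common-e at J1 fixed by 2)
bond 1 →GY1  (GY1 both-in/both-out from 0)
bond 3 →J2  (J2: bond 1 brought flow, rest push out)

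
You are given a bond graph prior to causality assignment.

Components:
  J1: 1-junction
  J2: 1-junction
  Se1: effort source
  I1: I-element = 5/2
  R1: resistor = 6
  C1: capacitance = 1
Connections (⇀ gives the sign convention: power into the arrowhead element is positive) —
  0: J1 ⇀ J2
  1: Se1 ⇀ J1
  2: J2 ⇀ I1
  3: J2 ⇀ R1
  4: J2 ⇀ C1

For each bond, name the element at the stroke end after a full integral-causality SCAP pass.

β0 stroke→J2
β1 stroke→J1
β2 stroke→I1
β3 stroke→J2
β4 stroke→J2

β1 stroke at J1  (Se1: effort source, stroke at far end)
β0 stroke at J2  (J1: last free bond brings flow in)
β2 stroke at I1  (I1 integral (f out))
β3 stroke at J2  (J2: bond 2 brought flow, rest push out)
β4 stroke at J2  (J2 flow already set via bond 2)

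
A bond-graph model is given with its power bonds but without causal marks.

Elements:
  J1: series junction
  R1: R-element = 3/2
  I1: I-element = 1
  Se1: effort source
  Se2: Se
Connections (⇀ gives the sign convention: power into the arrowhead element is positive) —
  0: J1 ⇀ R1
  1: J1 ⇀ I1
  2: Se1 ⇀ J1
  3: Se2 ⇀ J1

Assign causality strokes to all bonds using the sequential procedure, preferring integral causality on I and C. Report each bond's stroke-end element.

bond 2 →J1  (Se1 (Se) sets effort on bond)
bond 3 →J1  (Se2 (Se) sets effort on bond)
bond 1 →I1  (prefer integral on I1)
bond 0 →J1  (J1 flow already set via bond 1)

bond 0 stroke→J1
bond 1 stroke→I1
bond 2 stroke→J1
bond 3 stroke→J1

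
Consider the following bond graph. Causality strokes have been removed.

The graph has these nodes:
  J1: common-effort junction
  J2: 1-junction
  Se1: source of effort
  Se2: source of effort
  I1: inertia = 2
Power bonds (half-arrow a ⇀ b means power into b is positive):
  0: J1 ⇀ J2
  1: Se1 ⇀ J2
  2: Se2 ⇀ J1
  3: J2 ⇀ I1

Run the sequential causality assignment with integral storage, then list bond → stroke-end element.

bond 1 stroke at J2  (source Se1 imposes e)
bond 2 stroke at J1  (Se2: effort source, stroke at far end)
bond 0 stroke at J2  (J1: bond 2 brought effort, rest push out)
bond 3 stroke at I1  (closing 1-jn rule on J2)

bond 0 |J2
bond 1 |J2
bond 2 |J1
bond 3 |I1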